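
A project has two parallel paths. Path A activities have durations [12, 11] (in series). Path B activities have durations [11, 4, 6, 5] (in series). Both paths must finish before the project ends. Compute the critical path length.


Path A total = 12 + 11 = 23
Path B total = 11 + 4 + 6 + 5 = 26
Critical path = longest path = max(23, 26) = 26

26


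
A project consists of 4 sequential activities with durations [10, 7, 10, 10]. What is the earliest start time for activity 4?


Activity 4 starts after activities 1 through 3 complete.
Predecessor durations: [10, 7, 10]
ES = 10 + 7 + 10 = 27

27


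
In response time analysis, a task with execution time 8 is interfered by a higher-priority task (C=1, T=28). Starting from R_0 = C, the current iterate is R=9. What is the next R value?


R_next = C + ceil(R_prev / T_hp) * C_hp
ceil(9 / 28) = ceil(0.3214) = 1
Interference = 1 * 1 = 1
R_next = 8 + 1 = 9
R_next = R_prev, so the iteration has converged (response time = 9).

9


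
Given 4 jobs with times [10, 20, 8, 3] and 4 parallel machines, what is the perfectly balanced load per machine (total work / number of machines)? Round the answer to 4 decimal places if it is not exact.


Total processing time = 10 + 20 + 8 + 3 = 41
Number of machines = 4
Ideal balanced load = 41 / 4 = 10.25

10.25


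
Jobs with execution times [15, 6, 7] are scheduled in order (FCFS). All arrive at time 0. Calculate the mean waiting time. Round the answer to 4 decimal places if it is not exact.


FCFS order (as given): [15, 6, 7]
Waiting times:
  Job 1: wait = 0
  Job 2: wait = 15
  Job 3: wait = 21
Sum of waiting times = 36
Average waiting time = 36/3 = 12.0

12.0


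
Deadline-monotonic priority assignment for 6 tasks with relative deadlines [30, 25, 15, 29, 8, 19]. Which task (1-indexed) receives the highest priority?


Sort tasks by relative deadline (ascending):
  Task 5: deadline = 8
  Task 3: deadline = 15
  Task 6: deadline = 19
  Task 2: deadline = 25
  Task 4: deadline = 29
  Task 1: deadline = 30
Priority order (highest first): [5, 3, 6, 2, 4, 1]
Highest priority task = 5

5


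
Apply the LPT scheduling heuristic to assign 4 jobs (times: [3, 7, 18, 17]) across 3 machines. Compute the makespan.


Sort jobs in decreasing order (LPT): [18, 17, 7, 3]
Assign each job to the least loaded machine:
  Machine 1: jobs [18], load = 18
  Machine 2: jobs [17], load = 17
  Machine 3: jobs [7, 3], load = 10
Makespan = max load = 18

18


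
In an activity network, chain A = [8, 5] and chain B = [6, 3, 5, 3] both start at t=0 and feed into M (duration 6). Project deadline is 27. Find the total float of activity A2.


Forward pass: ES(A2) = sum of predecessors on chain A = 8
EF = ES + duration = 8 + 5 = 13
Backward pass: LF(M) = deadline = 27; LS(M) = 27 - 6 = 21
LF(A2) = LS(M) - sum(successors on chain A) = 21 - 0 = 21
LS = LF - duration = 21 - 5 = 16
Total float = LS - ES = 16 - 8 = 8

8


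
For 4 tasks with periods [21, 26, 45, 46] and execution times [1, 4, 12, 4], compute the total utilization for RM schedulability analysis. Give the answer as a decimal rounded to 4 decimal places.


Compute individual utilizations (exact fractions):
  Task 1: C/T = 1/21 (approx. 0.0476)
  Task 2: C/T = 4/26 = 2/13 (approx. 0.1538)
  Task 3: C/T = 12/45 = 4/15 (approx. 0.2667)
  Task 4: C/T = 4/46 = 2/23 (approx. 0.087)
Total utilization U = 1/21 + 2/13 + 4/15 + 2/23 = 5809/10465
Rounded to 4 decimal places: U = 0.5551
RM (Liu & Layland) bound for 4 tasks = 0.756828; compare with U = 5809/10465 (approx. 0.555088)
U <= bound, so schedulable by RM sufficient condition.

0.5551


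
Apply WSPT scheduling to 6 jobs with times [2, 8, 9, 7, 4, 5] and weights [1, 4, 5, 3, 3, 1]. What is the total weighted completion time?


Compute p/w ratios and sort ascending (WSPT): [(4, 3), (9, 5), (2, 1), (8, 4), (7, 3), (5, 1)]
Compute weighted completion times:
  Job (p=4,w=3): C=4, w*C=3*4=12
  Job (p=9,w=5): C=13, w*C=5*13=65
  Job (p=2,w=1): C=15, w*C=1*15=15
  Job (p=8,w=4): C=23, w*C=4*23=92
  Job (p=7,w=3): C=30, w*C=3*30=90
  Job (p=5,w=1): C=35, w*C=1*35=35
Total weighted completion time = 309

309


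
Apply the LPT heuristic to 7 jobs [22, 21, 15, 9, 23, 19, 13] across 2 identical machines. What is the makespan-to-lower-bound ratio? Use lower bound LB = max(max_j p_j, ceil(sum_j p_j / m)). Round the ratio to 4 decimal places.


LPT order: [23, 22, 21, 19, 15, 13, 9]
Machine loads after assignment: [57, 65]
LPT makespan = 65
Lower bound = max(max_job, ceil(total/2)) = max(23, 61) = 61
Ratio = 65 / 61 = 1.0656

1.0656


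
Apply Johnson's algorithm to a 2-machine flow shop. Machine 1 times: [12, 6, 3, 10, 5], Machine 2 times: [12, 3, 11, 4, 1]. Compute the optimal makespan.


Apply Johnson's rule:
  Group 1 (a <= b): [(3, 3, 11), (1, 12, 12)]
  Group 2 (a > b): [(4, 10, 4), (2, 6, 3), (5, 5, 1)]
Optimal job order: [3, 1, 4, 2, 5]
Schedule:
  Job 3: M1 done at 3, M2 done at 14
  Job 1: M1 done at 15, M2 done at 27
  Job 4: M1 done at 25, M2 done at 31
  Job 2: M1 done at 31, M2 done at 34
  Job 5: M1 done at 36, M2 done at 37
Makespan = 37

37


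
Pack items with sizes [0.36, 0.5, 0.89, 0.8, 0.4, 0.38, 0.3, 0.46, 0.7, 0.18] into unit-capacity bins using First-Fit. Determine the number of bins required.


Place items sequentially using First-Fit:
  Item 0.36 -> new Bin 1
  Item 0.5 -> Bin 1 (now 0.86)
  Item 0.89 -> new Bin 2
  Item 0.8 -> new Bin 3
  Item 0.4 -> new Bin 4
  Item 0.38 -> Bin 4 (now 0.78)
  Item 0.3 -> new Bin 5
  Item 0.46 -> Bin 5 (now 0.76)
  Item 0.7 -> new Bin 6
  Item 0.18 -> Bin 3 (now 0.98)
Total bins used = 6

6


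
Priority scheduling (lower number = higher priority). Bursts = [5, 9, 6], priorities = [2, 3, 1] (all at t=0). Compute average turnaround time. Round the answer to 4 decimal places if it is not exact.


Sort by priority (ascending = highest first):
Order: [(1, 6), (2, 5), (3, 9)]
Completion times:
  Priority 1, burst=6, C=6
  Priority 2, burst=5, C=11
  Priority 3, burst=9, C=20
Average turnaround = 37/3 = 12.3333

12.3333


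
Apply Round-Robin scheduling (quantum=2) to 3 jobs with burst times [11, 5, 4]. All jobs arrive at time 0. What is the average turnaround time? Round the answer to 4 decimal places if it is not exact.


Time quantum = 2
Execution trace:
  J1 runs 2 units, time = 2
  J2 runs 2 units, time = 4
  J3 runs 2 units, time = 6
  J1 runs 2 units, time = 8
  J2 runs 2 units, time = 10
  J3 runs 2 units, time = 12
  J1 runs 2 units, time = 14
  J2 runs 1 units, time = 15
  J1 runs 2 units, time = 17
  J1 runs 2 units, time = 19
  J1 runs 1 units, time = 20
Finish times: [20, 15, 12]
Average turnaround = 47/3 = 15.6667

15.6667


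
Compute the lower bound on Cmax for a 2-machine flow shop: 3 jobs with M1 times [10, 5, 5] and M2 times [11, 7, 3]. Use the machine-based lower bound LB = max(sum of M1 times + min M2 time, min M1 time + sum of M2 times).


LB1 = sum(M1 times) + min(M2 times) = 20 + 3 = 23
LB2 = min(M1 times) + sum(M2 times) = 5 + 21 = 26
Lower bound = max(LB1, LB2) = max(23, 26) = 26

26


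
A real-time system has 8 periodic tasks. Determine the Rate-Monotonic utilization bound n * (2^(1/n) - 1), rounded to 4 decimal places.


Compute 2^(1/8) = 1.0905077327
Subtract 1: 1.0905077327 - 1 = 0.0905077327
Multiply by n: 8 * 0.0905077327 = 0.7240618616
Round to 4 dp: 0.7241

0.7241


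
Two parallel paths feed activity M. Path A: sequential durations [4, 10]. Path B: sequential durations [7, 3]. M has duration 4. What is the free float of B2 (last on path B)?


ES(B2) = sum of predecessors on chain B = 7
EF(B2) = ES + duration = 7 + 3 = 10
Successor of B2 is M. ES(M) = max(sum(A), sum(B)) = max(14, 10) = 14
Free float = ES(successor) - EF(current) = 14 - 10 = 4

4


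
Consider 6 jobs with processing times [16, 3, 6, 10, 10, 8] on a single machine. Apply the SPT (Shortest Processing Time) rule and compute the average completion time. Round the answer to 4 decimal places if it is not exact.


Sort jobs by processing time (SPT order): [3, 6, 8, 10, 10, 16]
Compute completion times sequentially:
  Job 1: processing = 3, completes at 3
  Job 2: processing = 6, completes at 9
  Job 3: processing = 8, completes at 17
  Job 4: processing = 10, completes at 27
  Job 5: processing = 10, completes at 37
  Job 6: processing = 16, completes at 53
Sum of completion times = 146
Average completion time = 146/6 = 24.3333

24.3333


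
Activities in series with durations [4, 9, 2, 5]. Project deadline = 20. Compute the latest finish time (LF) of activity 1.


LF(activity 1) = deadline - sum of successor durations
Successors: activities 2 through 4 with durations [9, 2, 5]
Sum of successor durations = 16
LF = 20 - 16 = 4

4


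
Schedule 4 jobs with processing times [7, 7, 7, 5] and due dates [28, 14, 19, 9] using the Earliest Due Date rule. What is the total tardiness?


Sort by due date (EDD order): [(5, 9), (7, 14), (7, 19), (7, 28)]
Compute completion times and tardiness:
  Job 1: p=5, d=9, C=5, tardiness=max(0,5-9)=0
  Job 2: p=7, d=14, C=12, tardiness=max(0,12-14)=0
  Job 3: p=7, d=19, C=19, tardiness=max(0,19-19)=0
  Job 4: p=7, d=28, C=26, tardiness=max(0,26-28)=0
Total tardiness = 0

0


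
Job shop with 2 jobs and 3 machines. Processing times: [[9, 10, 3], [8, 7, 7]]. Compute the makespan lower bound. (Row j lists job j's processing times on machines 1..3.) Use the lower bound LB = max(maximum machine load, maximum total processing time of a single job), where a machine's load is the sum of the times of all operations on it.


Machine loads:
  Machine 1: 9 + 8 = 17
  Machine 2: 10 + 7 = 17
  Machine 3: 3 + 7 = 10
Max machine load = 17
Job totals:
  Job 1: 22
  Job 2: 22
Max job total = 22
Lower bound = max(17, 22) = 22

22


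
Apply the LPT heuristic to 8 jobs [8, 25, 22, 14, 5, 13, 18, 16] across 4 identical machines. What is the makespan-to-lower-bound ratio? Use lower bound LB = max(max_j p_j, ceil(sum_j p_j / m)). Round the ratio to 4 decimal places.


LPT order: [25, 22, 18, 16, 14, 13, 8, 5]
Machine loads after assignment: [30, 30, 31, 30]
LPT makespan = 31
Lower bound = max(max_job, ceil(total/4)) = max(25, 31) = 31
Ratio = 31 / 31 = 1.0

1.0


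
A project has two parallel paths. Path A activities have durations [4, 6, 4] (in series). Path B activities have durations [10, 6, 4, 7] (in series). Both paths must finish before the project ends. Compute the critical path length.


Path A total = 4 + 6 + 4 = 14
Path B total = 10 + 6 + 4 + 7 = 27
Critical path = longest path = max(14, 27) = 27

27


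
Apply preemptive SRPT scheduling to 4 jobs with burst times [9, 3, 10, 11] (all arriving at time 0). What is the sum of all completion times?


Since all jobs arrive at t=0, SRPT equals SPT ordering.
SPT order: [3, 9, 10, 11]
Completion times:
  Job 1: p=3, C=3
  Job 2: p=9, C=12
  Job 3: p=10, C=22
  Job 4: p=11, C=33
Total completion time = 3 + 12 + 22 + 33 = 70

70


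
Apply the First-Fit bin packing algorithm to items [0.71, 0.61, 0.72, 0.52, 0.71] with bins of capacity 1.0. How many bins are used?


Place items sequentially using First-Fit:
  Item 0.71 -> new Bin 1
  Item 0.61 -> new Bin 2
  Item 0.72 -> new Bin 3
  Item 0.52 -> new Bin 4
  Item 0.71 -> new Bin 5
Total bins used = 5

5


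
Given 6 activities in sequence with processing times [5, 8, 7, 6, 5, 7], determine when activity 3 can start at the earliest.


Activity 3 starts after activities 1 through 2 complete.
Predecessor durations: [5, 8]
ES = 5 + 8 = 13

13


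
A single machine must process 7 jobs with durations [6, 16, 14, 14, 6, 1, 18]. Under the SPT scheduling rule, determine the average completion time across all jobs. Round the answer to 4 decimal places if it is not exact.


Sort jobs by processing time (SPT order): [1, 6, 6, 14, 14, 16, 18]
Compute completion times sequentially:
  Job 1: processing = 1, completes at 1
  Job 2: processing = 6, completes at 7
  Job 3: processing = 6, completes at 13
  Job 4: processing = 14, completes at 27
  Job 5: processing = 14, completes at 41
  Job 6: processing = 16, completes at 57
  Job 7: processing = 18, completes at 75
Sum of completion times = 221
Average completion time = 221/7 = 31.5714

31.5714


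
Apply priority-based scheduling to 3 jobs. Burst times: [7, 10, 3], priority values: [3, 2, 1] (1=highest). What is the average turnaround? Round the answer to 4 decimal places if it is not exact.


Sort by priority (ascending = highest first):
Order: [(1, 3), (2, 10), (3, 7)]
Completion times:
  Priority 1, burst=3, C=3
  Priority 2, burst=10, C=13
  Priority 3, burst=7, C=20
Average turnaround = 36/3 = 12.0

12.0


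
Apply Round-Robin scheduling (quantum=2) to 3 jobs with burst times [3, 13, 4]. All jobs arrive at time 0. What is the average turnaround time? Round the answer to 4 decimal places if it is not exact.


Time quantum = 2
Execution trace:
  J1 runs 2 units, time = 2
  J2 runs 2 units, time = 4
  J3 runs 2 units, time = 6
  J1 runs 1 units, time = 7
  J2 runs 2 units, time = 9
  J3 runs 2 units, time = 11
  J2 runs 2 units, time = 13
  J2 runs 2 units, time = 15
  J2 runs 2 units, time = 17
  J2 runs 2 units, time = 19
  J2 runs 1 units, time = 20
Finish times: [7, 20, 11]
Average turnaround = 38/3 = 12.6667

12.6667


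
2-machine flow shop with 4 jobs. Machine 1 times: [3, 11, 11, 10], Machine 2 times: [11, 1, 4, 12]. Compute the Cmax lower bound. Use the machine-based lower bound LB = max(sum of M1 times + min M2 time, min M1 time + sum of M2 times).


LB1 = sum(M1 times) + min(M2 times) = 35 + 1 = 36
LB2 = min(M1 times) + sum(M2 times) = 3 + 28 = 31
Lower bound = max(LB1, LB2) = max(36, 31) = 36

36


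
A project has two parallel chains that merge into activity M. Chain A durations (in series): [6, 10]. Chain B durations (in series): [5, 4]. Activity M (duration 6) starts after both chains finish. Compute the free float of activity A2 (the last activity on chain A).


ES(A2) = sum of predecessors on chain A = 6
EF(A2) = ES + duration = 6 + 10 = 16
Successor of A2 is M. ES(M) = max(sum(A), sum(B)) = max(16, 9) = 16
Free float = ES(successor) - EF(current) = 16 - 16 = 0

0


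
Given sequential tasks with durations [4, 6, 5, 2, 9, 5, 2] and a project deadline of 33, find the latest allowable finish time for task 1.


LF(activity 1) = deadline - sum of successor durations
Successors: activities 2 through 7 with durations [6, 5, 2, 9, 5, 2]
Sum of successor durations = 29
LF = 33 - 29 = 4

4


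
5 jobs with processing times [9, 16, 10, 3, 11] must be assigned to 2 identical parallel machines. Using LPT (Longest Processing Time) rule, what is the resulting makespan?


Sort jobs in decreasing order (LPT): [16, 11, 10, 9, 3]
Assign each job to the least loaded machine:
  Machine 1: jobs [16, 9], load = 25
  Machine 2: jobs [11, 10, 3], load = 24
Makespan = max load = 25

25


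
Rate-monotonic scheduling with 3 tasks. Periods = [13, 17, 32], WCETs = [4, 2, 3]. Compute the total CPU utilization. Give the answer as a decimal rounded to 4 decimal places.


Compute individual utilizations (exact fractions):
  Task 1: C/T = 4/13 (approx. 0.3077)
  Task 2: C/T = 2/17 (approx. 0.1176)
  Task 3: C/T = 3/32 (approx. 0.0938)
Total utilization U = 4/13 + 2/17 + 3/32 = 3671/7072
Rounded to 4 decimal places: U = 0.5191
RM (Liu & Layland) bound for 3 tasks = 0.779763; compare with U = 3671/7072 (approx. 0.519089)
U <= bound, so schedulable by RM sufficient condition.

0.5191


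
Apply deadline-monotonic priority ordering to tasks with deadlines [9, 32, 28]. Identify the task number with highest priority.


Sort tasks by relative deadline (ascending):
  Task 1: deadline = 9
  Task 3: deadline = 28
  Task 2: deadline = 32
Priority order (highest first): [1, 3, 2]
Highest priority task = 1

1


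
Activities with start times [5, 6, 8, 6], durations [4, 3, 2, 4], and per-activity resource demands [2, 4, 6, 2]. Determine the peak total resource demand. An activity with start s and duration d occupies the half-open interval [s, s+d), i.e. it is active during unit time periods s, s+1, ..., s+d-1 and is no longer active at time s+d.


Each activity i is active on [start_i, start_i + duration_i).
Compute total resource usage per time slot:
  t=0: active resources = [], total = 0
  t=1: active resources = [], total = 0
  t=2: active resources = [], total = 0
  t=3: active resources = [], total = 0
  t=4: active resources = [], total = 0
  t=5: active resources = [2], total = 2
  t=6: active resources = [2, 4, 2], total = 8
  t=7: active resources = [2, 4, 2], total = 8
  t=8: active resources = [2, 4, 6, 2], total = 14
  t=9: active resources = [6, 2], total = 8
Peak resource demand = 14

14


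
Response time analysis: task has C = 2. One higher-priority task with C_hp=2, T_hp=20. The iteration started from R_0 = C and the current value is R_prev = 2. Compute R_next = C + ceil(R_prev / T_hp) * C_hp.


R_next = C + ceil(R_prev / T_hp) * C_hp
ceil(2 / 20) = ceil(0.1) = 1
Interference = 1 * 2 = 2
R_next = 2 + 2 = 4

4


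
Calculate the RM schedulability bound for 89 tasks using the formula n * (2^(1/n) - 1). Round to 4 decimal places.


Compute 2^(1/89) = 1.0078185773
Subtract 1: 1.0078185773 - 1 = 0.0078185773
Multiply by n: 89 * 0.0078185773 = 0.6958533797
Round to 4 dp: 0.6959

0.6959


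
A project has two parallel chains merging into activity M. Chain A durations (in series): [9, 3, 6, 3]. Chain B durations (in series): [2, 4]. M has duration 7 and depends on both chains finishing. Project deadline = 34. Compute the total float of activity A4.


Forward pass: ES(A4) = sum of predecessors on chain A = 18
EF = ES + duration = 18 + 3 = 21
Backward pass: LF(M) = deadline = 34; LS(M) = 34 - 7 = 27
LF(A4) = LS(M) - sum(successors on chain A) = 27 - 0 = 27
LS = LF - duration = 27 - 3 = 24
Total float = LS - ES = 24 - 18 = 6

6


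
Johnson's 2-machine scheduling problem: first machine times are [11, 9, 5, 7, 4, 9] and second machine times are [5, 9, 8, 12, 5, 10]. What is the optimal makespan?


Apply Johnson's rule:
  Group 1 (a <= b): [(5, 4, 5), (3, 5, 8), (4, 7, 12), (2, 9, 9), (6, 9, 10)]
  Group 2 (a > b): [(1, 11, 5)]
Optimal job order: [5, 3, 4, 2, 6, 1]
Schedule:
  Job 5: M1 done at 4, M2 done at 9
  Job 3: M1 done at 9, M2 done at 17
  Job 4: M1 done at 16, M2 done at 29
  Job 2: M1 done at 25, M2 done at 38
  Job 6: M1 done at 34, M2 done at 48
  Job 1: M1 done at 45, M2 done at 53
Makespan = 53

53


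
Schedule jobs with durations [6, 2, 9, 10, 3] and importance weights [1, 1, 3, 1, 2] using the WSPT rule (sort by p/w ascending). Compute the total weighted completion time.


Compute p/w ratios and sort ascending (WSPT): [(3, 2), (2, 1), (9, 3), (6, 1), (10, 1)]
Compute weighted completion times:
  Job (p=3,w=2): C=3, w*C=2*3=6
  Job (p=2,w=1): C=5, w*C=1*5=5
  Job (p=9,w=3): C=14, w*C=3*14=42
  Job (p=6,w=1): C=20, w*C=1*20=20
  Job (p=10,w=1): C=30, w*C=1*30=30
Total weighted completion time = 103

103


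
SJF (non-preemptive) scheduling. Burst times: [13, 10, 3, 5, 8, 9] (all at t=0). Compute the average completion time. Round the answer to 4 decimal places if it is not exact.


SJF order (ascending): [3, 5, 8, 9, 10, 13]
Completion times:
  Job 1: burst=3, C=3
  Job 2: burst=5, C=8
  Job 3: burst=8, C=16
  Job 4: burst=9, C=25
  Job 5: burst=10, C=35
  Job 6: burst=13, C=48
Average completion = 135/6 = 22.5

22.5


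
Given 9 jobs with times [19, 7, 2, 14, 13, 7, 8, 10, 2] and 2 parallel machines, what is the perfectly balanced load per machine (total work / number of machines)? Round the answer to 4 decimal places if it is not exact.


Total processing time = 19 + 7 + 2 + 14 + 13 + 7 + 8 + 10 + 2 = 82
Number of machines = 2
Ideal balanced load = 82 / 2 = 41.0

41.0


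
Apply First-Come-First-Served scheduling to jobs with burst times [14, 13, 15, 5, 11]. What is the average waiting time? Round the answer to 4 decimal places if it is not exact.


FCFS order (as given): [14, 13, 15, 5, 11]
Waiting times:
  Job 1: wait = 0
  Job 2: wait = 14
  Job 3: wait = 27
  Job 4: wait = 42
  Job 5: wait = 47
Sum of waiting times = 130
Average waiting time = 130/5 = 26.0

26.0


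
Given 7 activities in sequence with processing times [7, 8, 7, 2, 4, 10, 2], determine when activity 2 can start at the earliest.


Activity 2 starts after activities 1 through 1 complete.
Predecessor durations: [7]
ES = 7 = 7

7


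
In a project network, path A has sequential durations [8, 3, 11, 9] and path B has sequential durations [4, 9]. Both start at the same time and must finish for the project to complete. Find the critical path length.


Path A total = 8 + 3 + 11 + 9 = 31
Path B total = 4 + 9 = 13
Critical path = longest path = max(31, 13) = 31

31


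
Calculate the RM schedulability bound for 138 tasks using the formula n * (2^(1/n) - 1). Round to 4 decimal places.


Compute 2^(1/138) = 1.0050354411
Subtract 1: 1.0050354411 - 1 = 0.0050354411
Multiply by n: 138 * 0.0050354411 = 0.6948908718
Round to 4 dp: 0.6949

0.6949


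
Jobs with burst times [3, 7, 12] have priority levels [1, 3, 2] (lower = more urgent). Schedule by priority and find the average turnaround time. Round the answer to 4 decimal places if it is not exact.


Sort by priority (ascending = highest first):
Order: [(1, 3), (2, 12), (3, 7)]
Completion times:
  Priority 1, burst=3, C=3
  Priority 2, burst=12, C=15
  Priority 3, burst=7, C=22
Average turnaround = 40/3 = 13.3333

13.3333


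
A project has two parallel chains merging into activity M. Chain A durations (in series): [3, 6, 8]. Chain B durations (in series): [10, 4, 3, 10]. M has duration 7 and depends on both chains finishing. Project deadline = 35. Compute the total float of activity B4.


Forward pass: ES(B4) = sum of predecessors on chain B = 17
EF = ES + duration = 17 + 10 = 27
Backward pass: LF(M) = deadline = 35; LS(M) = 35 - 7 = 28
LF(B4) = LS(M) - sum(successors on chain B) = 28 - 0 = 28
LS = LF - duration = 28 - 10 = 18
Total float = LS - ES = 18 - 17 = 1

1


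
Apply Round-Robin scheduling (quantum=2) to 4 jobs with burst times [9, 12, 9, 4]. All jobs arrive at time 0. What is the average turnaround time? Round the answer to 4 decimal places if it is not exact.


Time quantum = 2
Execution trace:
  J1 runs 2 units, time = 2
  J2 runs 2 units, time = 4
  J3 runs 2 units, time = 6
  J4 runs 2 units, time = 8
  J1 runs 2 units, time = 10
  J2 runs 2 units, time = 12
  J3 runs 2 units, time = 14
  J4 runs 2 units, time = 16
  J1 runs 2 units, time = 18
  J2 runs 2 units, time = 20
  J3 runs 2 units, time = 22
  J1 runs 2 units, time = 24
  J2 runs 2 units, time = 26
  J3 runs 2 units, time = 28
  J1 runs 1 units, time = 29
  J2 runs 2 units, time = 31
  J3 runs 1 units, time = 32
  J2 runs 2 units, time = 34
Finish times: [29, 34, 32, 16]
Average turnaround = 111/4 = 27.75

27.75


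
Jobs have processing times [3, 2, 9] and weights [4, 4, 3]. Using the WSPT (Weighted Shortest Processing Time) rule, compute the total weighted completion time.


Compute p/w ratios and sort ascending (WSPT): [(2, 4), (3, 4), (9, 3)]
Compute weighted completion times:
  Job (p=2,w=4): C=2, w*C=4*2=8
  Job (p=3,w=4): C=5, w*C=4*5=20
  Job (p=9,w=3): C=14, w*C=3*14=42
Total weighted completion time = 70

70


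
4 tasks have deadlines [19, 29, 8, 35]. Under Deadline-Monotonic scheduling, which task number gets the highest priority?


Sort tasks by relative deadline (ascending):
  Task 3: deadline = 8
  Task 1: deadline = 19
  Task 2: deadline = 29
  Task 4: deadline = 35
Priority order (highest first): [3, 1, 2, 4]
Highest priority task = 3

3


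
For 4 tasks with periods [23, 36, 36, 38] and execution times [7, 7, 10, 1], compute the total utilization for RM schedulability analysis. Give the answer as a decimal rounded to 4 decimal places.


Compute individual utilizations (exact fractions):
  Task 1: C/T = 7/23 (approx. 0.3043)
  Task 2: C/T = 7/36 (approx. 0.1944)
  Task 3: C/T = 10/36 = 5/18 (approx. 0.2778)
  Task 4: C/T = 1/38 (approx. 0.0263)
Total utilization U = 7/23 + 7/36 + 5/18 + 1/38 = 12631/15732
Rounded to 4 decimal places: U = 0.8029
RM (Liu & Layland) bound for 4 tasks = 0.756828; compare with U = 12631/15732 (approx. 0.802886)
bound < U <= 1, so the RM sufficient condition is not met (inconclusive; an exact test such as response-time analysis is needed).

0.8029


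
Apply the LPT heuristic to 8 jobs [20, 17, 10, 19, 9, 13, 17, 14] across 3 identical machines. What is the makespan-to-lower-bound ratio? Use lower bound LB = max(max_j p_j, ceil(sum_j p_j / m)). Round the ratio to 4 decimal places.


LPT order: [20, 19, 17, 17, 14, 13, 10, 9]
Machine loads after assignment: [43, 42, 34]
LPT makespan = 43
Lower bound = max(max_job, ceil(total/3)) = max(20, 40) = 40
Ratio = 43 / 40 = 1.075

1.075


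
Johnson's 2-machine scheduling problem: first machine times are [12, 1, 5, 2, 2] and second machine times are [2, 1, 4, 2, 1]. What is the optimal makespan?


Apply Johnson's rule:
  Group 1 (a <= b): [(2, 1, 1), (4, 2, 2)]
  Group 2 (a > b): [(3, 5, 4), (1, 12, 2), (5, 2, 1)]
Optimal job order: [2, 4, 3, 1, 5]
Schedule:
  Job 2: M1 done at 1, M2 done at 2
  Job 4: M1 done at 3, M2 done at 5
  Job 3: M1 done at 8, M2 done at 12
  Job 1: M1 done at 20, M2 done at 22
  Job 5: M1 done at 22, M2 done at 23
Makespan = 23

23


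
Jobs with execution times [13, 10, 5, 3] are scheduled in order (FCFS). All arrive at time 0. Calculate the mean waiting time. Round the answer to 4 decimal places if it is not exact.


FCFS order (as given): [13, 10, 5, 3]
Waiting times:
  Job 1: wait = 0
  Job 2: wait = 13
  Job 3: wait = 23
  Job 4: wait = 28
Sum of waiting times = 64
Average waiting time = 64/4 = 16.0

16.0


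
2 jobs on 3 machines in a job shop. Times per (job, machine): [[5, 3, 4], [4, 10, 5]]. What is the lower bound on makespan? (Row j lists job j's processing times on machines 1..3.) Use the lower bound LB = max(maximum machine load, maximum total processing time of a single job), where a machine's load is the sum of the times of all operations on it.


Machine loads:
  Machine 1: 5 + 4 = 9
  Machine 2: 3 + 10 = 13
  Machine 3: 4 + 5 = 9
Max machine load = 13
Job totals:
  Job 1: 12
  Job 2: 19
Max job total = 19
Lower bound = max(13, 19) = 19

19


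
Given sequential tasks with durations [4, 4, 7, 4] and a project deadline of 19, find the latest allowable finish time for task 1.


LF(activity 1) = deadline - sum of successor durations
Successors: activities 2 through 4 with durations [4, 7, 4]
Sum of successor durations = 15
LF = 19 - 15 = 4

4


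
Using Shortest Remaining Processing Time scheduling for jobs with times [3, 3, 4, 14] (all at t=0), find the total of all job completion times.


Since all jobs arrive at t=0, SRPT equals SPT ordering.
SPT order: [3, 3, 4, 14]
Completion times:
  Job 1: p=3, C=3
  Job 2: p=3, C=6
  Job 3: p=4, C=10
  Job 4: p=14, C=24
Total completion time = 3 + 6 + 10 + 24 = 43

43


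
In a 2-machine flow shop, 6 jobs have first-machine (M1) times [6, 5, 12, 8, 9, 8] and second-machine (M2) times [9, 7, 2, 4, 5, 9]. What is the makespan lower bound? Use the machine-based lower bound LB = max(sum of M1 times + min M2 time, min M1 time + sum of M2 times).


LB1 = sum(M1 times) + min(M2 times) = 48 + 2 = 50
LB2 = min(M1 times) + sum(M2 times) = 5 + 36 = 41
Lower bound = max(LB1, LB2) = max(50, 41) = 50

50


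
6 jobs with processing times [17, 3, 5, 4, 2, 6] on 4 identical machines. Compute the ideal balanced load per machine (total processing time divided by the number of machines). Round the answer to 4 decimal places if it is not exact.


Total processing time = 17 + 3 + 5 + 4 + 2 + 6 = 37
Number of machines = 4
Ideal balanced load = 37 / 4 = 9.25

9.25


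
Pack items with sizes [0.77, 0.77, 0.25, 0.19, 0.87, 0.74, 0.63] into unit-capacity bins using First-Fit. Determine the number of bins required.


Place items sequentially using First-Fit:
  Item 0.77 -> new Bin 1
  Item 0.77 -> new Bin 2
  Item 0.25 -> new Bin 3
  Item 0.19 -> Bin 1 (now 0.96)
  Item 0.87 -> new Bin 4
  Item 0.74 -> Bin 3 (now 0.99)
  Item 0.63 -> new Bin 5
Total bins used = 5

5


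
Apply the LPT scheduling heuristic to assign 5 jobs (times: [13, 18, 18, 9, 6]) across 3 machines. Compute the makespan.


Sort jobs in decreasing order (LPT): [18, 18, 13, 9, 6]
Assign each job to the least loaded machine:
  Machine 1: jobs [18, 6], load = 24
  Machine 2: jobs [18], load = 18
  Machine 3: jobs [13, 9], load = 22
Makespan = max load = 24

24


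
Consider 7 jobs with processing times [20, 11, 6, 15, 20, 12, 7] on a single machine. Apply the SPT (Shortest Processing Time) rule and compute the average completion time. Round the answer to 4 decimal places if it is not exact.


Sort jobs by processing time (SPT order): [6, 7, 11, 12, 15, 20, 20]
Compute completion times sequentially:
  Job 1: processing = 6, completes at 6
  Job 2: processing = 7, completes at 13
  Job 3: processing = 11, completes at 24
  Job 4: processing = 12, completes at 36
  Job 5: processing = 15, completes at 51
  Job 6: processing = 20, completes at 71
  Job 7: processing = 20, completes at 91
Sum of completion times = 292
Average completion time = 292/7 = 41.7143

41.7143


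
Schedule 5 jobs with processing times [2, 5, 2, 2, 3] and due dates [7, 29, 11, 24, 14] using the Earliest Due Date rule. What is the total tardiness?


Sort by due date (EDD order): [(2, 7), (2, 11), (3, 14), (2, 24), (5, 29)]
Compute completion times and tardiness:
  Job 1: p=2, d=7, C=2, tardiness=max(0,2-7)=0
  Job 2: p=2, d=11, C=4, tardiness=max(0,4-11)=0
  Job 3: p=3, d=14, C=7, tardiness=max(0,7-14)=0
  Job 4: p=2, d=24, C=9, tardiness=max(0,9-24)=0
  Job 5: p=5, d=29, C=14, tardiness=max(0,14-29)=0
Total tardiness = 0

0


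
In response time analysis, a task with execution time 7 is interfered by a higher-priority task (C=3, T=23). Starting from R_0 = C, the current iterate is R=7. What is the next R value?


R_next = C + ceil(R_prev / T_hp) * C_hp
ceil(7 / 23) = ceil(0.3043) = 1
Interference = 1 * 3 = 3
R_next = 7 + 3 = 10

10


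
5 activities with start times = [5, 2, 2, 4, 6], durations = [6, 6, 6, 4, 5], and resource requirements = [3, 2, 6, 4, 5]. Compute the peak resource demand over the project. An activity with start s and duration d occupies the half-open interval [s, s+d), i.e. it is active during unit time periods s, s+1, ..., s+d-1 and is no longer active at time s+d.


Each activity i is active on [start_i, start_i + duration_i).
Compute total resource usage per time slot:
  t=0: active resources = [], total = 0
  t=1: active resources = [], total = 0
  t=2: active resources = [2, 6], total = 8
  t=3: active resources = [2, 6], total = 8
  t=4: active resources = [2, 6, 4], total = 12
  t=5: active resources = [3, 2, 6, 4], total = 15
  t=6: active resources = [3, 2, 6, 4, 5], total = 20
  t=7: active resources = [3, 2, 6, 4, 5], total = 20
  t=8: active resources = [3, 5], total = 8
  t=9: active resources = [3, 5], total = 8
  t=10: active resources = [3, 5], total = 8
Peak resource demand = 20

20


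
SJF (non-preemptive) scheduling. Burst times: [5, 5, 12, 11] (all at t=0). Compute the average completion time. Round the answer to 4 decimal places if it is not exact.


SJF order (ascending): [5, 5, 11, 12]
Completion times:
  Job 1: burst=5, C=5
  Job 2: burst=5, C=10
  Job 3: burst=11, C=21
  Job 4: burst=12, C=33
Average completion = 69/4 = 17.25

17.25


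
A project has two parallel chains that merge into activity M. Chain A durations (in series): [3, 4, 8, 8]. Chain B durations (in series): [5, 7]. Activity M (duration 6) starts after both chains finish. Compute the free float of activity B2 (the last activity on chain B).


ES(B2) = sum of predecessors on chain B = 5
EF(B2) = ES + duration = 5 + 7 = 12
Successor of B2 is M. ES(M) = max(sum(A), sum(B)) = max(23, 12) = 23
Free float = ES(successor) - EF(current) = 23 - 12 = 11

11


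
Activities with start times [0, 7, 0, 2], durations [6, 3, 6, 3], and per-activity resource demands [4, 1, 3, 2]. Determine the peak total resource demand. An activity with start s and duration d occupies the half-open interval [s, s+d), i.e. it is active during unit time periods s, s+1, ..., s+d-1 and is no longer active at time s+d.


Each activity i is active on [start_i, start_i + duration_i).
Compute total resource usage per time slot:
  t=0: active resources = [4, 3], total = 7
  t=1: active resources = [4, 3], total = 7
  t=2: active resources = [4, 3, 2], total = 9
  t=3: active resources = [4, 3, 2], total = 9
  t=4: active resources = [4, 3, 2], total = 9
  t=5: active resources = [4, 3], total = 7
  t=6: active resources = [], total = 0
  t=7: active resources = [1], total = 1
  t=8: active resources = [1], total = 1
  t=9: active resources = [1], total = 1
Peak resource demand = 9

9


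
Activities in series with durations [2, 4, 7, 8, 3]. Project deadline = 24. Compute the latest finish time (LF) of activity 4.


LF(activity 4) = deadline - sum of successor durations
Successors: activities 5 through 5 with durations [3]
Sum of successor durations = 3
LF = 24 - 3 = 21

21


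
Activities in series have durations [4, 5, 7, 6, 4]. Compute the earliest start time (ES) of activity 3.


Activity 3 starts after activities 1 through 2 complete.
Predecessor durations: [4, 5]
ES = 4 + 5 = 9

9


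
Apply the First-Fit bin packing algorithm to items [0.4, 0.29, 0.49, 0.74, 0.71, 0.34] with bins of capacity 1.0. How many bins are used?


Place items sequentially using First-Fit:
  Item 0.4 -> new Bin 1
  Item 0.29 -> Bin 1 (now 0.69)
  Item 0.49 -> new Bin 2
  Item 0.74 -> new Bin 3
  Item 0.71 -> new Bin 4
  Item 0.34 -> Bin 2 (now 0.83)
Total bins used = 4

4


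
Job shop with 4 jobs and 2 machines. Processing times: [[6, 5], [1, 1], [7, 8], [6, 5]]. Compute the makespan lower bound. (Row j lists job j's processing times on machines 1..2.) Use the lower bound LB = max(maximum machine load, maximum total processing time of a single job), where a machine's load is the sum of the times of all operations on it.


Machine loads:
  Machine 1: 6 + 1 + 7 + 6 = 20
  Machine 2: 5 + 1 + 8 + 5 = 19
Max machine load = 20
Job totals:
  Job 1: 11
  Job 2: 2
  Job 3: 15
  Job 4: 11
Max job total = 15
Lower bound = max(20, 15) = 20

20


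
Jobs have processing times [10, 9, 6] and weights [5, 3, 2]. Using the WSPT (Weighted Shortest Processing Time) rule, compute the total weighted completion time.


Compute p/w ratios and sort ascending (WSPT): [(10, 5), (9, 3), (6, 2)]
Compute weighted completion times:
  Job (p=10,w=5): C=10, w*C=5*10=50
  Job (p=9,w=3): C=19, w*C=3*19=57
  Job (p=6,w=2): C=25, w*C=2*25=50
Total weighted completion time = 157

157


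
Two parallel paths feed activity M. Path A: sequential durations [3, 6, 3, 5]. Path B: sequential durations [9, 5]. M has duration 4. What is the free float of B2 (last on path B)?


ES(B2) = sum of predecessors on chain B = 9
EF(B2) = ES + duration = 9 + 5 = 14
Successor of B2 is M. ES(M) = max(sum(A), sum(B)) = max(17, 14) = 17
Free float = ES(successor) - EF(current) = 17 - 14 = 3

3


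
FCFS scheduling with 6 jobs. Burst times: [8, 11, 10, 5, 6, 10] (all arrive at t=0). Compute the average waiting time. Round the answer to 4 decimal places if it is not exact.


FCFS order (as given): [8, 11, 10, 5, 6, 10]
Waiting times:
  Job 1: wait = 0
  Job 2: wait = 8
  Job 3: wait = 19
  Job 4: wait = 29
  Job 5: wait = 34
  Job 6: wait = 40
Sum of waiting times = 130
Average waiting time = 130/6 = 21.6667

21.6667


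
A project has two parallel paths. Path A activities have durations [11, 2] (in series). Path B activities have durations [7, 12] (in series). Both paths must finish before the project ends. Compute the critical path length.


Path A total = 11 + 2 = 13
Path B total = 7 + 12 = 19
Critical path = longest path = max(13, 19) = 19

19


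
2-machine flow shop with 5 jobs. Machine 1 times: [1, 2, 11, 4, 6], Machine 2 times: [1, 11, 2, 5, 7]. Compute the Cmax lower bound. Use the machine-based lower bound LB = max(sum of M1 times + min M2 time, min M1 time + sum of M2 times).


LB1 = sum(M1 times) + min(M2 times) = 24 + 1 = 25
LB2 = min(M1 times) + sum(M2 times) = 1 + 26 = 27
Lower bound = max(LB1, LB2) = max(25, 27) = 27

27


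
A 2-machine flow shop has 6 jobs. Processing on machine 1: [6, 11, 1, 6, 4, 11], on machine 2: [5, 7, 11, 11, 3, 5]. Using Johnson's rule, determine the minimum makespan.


Apply Johnson's rule:
  Group 1 (a <= b): [(3, 1, 11), (4, 6, 11)]
  Group 2 (a > b): [(2, 11, 7), (1, 6, 5), (6, 11, 5), (5, 4, 3)]
Optimal job order: [3, 4, 2, 1, 6, 5]
Schedule:
  Job 3: M1 done at 1, M2 done at 12
  Job 4: M1 done at 7, M2 done at 23
  Job 2: M1 done at 18, M2 done at 30
  Job 1: M1 done at 24, M2 done at 35
  Job 6: M1 done at 35, M2 done at 40
  Job 5: M1 done at 39, M2 done at 43
Makespan = 43

43


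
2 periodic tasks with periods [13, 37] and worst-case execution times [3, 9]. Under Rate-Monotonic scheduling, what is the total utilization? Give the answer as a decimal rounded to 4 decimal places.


Compute individual utilizations (exact fractions):
  Task 1: C/T = 3/13 (approx. 0.2308)
  Task 2: C/T = 9/37 (approx. 0.2432)
Total utilization U = 3/13 + 9/37 = 228/481
Rounded to 4 decimal places: U = 0.4740
RM (Liu & Layland) bound for 2 tasks = 0.828427; compare with U = 228/481 (approx. 0.474012)
U <= bound, so schedulable by RM sufficient condition.

0.4740


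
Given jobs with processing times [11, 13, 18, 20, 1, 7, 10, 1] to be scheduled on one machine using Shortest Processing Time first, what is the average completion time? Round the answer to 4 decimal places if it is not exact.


Sort jobs by processing time (SPT order): [1, 1, 7, 10, 11, 13, 18, 20]
Compute completion times sequentially:
  Job 1: processing = 1, completes at 1
  Job 2: processing = 1, completes at 2
  Job 3: processing = 7, completes at 9
  Job 4: processing = 10, completes at 19
  Job 5: processing = 11, completes at 30
  Job 6: processing = 13, completes at 43
  Job 7: processing = 18, completes at 61
  Job 8: processing = 20, completes at 81
Sum of completion times = 246
Average completion time = 246/8 = 30.75

30.75


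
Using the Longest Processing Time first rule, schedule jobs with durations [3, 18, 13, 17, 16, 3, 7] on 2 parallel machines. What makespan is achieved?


Sort jobs in decreasing order (LPT): [18, 17, 16, 13, 7, 3, 3]
Assign each job to the least loaded machine:
  Machine 1: jobs [18, 13, 7], load = 38
  Machine 2: jobs [17, 16, 3, 3], load = 39
Makespan = max load = 39

39


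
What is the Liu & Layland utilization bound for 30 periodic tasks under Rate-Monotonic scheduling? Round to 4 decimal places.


Compute 2^(1/30) = 1.0233738920
Subtract 1: 1.0233738920 - 1 = 0.0233738920
Multiply by n: 30 * 0.0233738920 = 0.7012167600
Round to 4 dp: 0.7012

0.7012


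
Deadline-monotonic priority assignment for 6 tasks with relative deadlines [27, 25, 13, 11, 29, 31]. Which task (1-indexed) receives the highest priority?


Sort tasks by relative deadline (ascending):
  Task 4: deadline = 11
  Task 3: deadline = 13
  Task 2: deadline = 25
  Task 1: deadline = 27
  Task 5: deadline = 29
  Task 6: deadline = 31
Priority order (highest first): [4, 3, 2, 1, 5, 6]
Highest priority task = 4

4


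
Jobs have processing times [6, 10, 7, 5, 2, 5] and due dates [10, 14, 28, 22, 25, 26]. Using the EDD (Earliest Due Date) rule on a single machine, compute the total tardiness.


Sort by due date (EDD order): [(6, 10), (10, 14), (5, 22), (2, 25), (5, 26), (7, 28)]
Compute completion times and tardiness:
  Job 1: p=6, d=10, C=6, tardiness=max(0,6-10)=0
  Job 2: p=10, d=14, C=16, tardiness=max(0,16-14)=2
  Job 3: p=5, d=22, C=21, tardiness=max(0,21-22)=0
  Job 4: p=2, d=25, C=23, tardiness=max(0,23-25)=0
  Job 5: p=5, d=26, C=28, tardiness=max(0,28-26)=2
  Job 6: p=7, d=28, C=35, tardiness=max(0,35-28)=7
Total tardiness = 11

11
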